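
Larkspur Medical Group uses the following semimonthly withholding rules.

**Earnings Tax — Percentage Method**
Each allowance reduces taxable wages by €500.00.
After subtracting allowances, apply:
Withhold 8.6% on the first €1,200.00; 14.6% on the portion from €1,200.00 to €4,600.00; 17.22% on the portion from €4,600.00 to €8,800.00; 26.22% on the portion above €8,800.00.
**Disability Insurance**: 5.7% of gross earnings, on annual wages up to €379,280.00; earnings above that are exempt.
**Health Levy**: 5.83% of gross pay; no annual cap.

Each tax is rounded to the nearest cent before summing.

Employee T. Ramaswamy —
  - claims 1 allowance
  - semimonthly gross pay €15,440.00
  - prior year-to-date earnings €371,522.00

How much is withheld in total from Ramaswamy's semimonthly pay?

€4,275.11

Earnings Tax: taxable = €15,440.00 − 1×€500.00 = €14,940.00
  €1,322.84 + 26.22% × (€14,940.00 − €8,800.00) = €1,322.84 + 26.22% × €6,140.00 = €2,932.75
Disability Insurance: cap €379,280.00 − YTD €371,522.00 = €7,758.00 subject; 5.7% × €7,758.00 = €442.21
Health Levy: 5.83% × €15,440.00 = €900.15
Total: €2,932.75 + €442.21 + €900.15 = €4,275.11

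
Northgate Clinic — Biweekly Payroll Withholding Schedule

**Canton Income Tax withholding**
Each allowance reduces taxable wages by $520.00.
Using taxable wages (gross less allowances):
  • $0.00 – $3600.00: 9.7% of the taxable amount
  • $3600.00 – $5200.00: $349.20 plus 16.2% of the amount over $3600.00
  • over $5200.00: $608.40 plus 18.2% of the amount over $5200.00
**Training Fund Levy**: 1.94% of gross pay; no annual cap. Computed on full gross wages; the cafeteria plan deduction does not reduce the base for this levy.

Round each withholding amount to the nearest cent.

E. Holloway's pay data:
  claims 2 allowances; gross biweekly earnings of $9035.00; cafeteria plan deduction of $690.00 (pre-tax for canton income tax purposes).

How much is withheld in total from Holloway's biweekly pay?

$1166.79

Canton Income Tax: taxable = $9035.00 − $690.00 − 2×$520.00 = $7305.00
  $608.40 + 18.2% × ($7305.00 − $5200.00) = $608.40 + 18.2% × $2105.00 = $991.51
Training Fund Levy: 1.94% × $9035.00 = $175.28
Total: $991.51 + $175.28 = $1166.79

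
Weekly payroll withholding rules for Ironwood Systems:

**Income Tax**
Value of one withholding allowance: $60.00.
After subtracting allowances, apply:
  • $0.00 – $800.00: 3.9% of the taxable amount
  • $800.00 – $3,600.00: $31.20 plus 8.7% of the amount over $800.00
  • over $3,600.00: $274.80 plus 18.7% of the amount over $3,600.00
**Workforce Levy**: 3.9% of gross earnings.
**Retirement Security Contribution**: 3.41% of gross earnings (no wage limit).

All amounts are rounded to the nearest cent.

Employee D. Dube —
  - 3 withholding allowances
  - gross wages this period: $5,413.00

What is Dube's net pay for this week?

Income Tax: taxable = $5,413.00 − 3×$60.00 = $5,233.00
  $274.80 + 18.7% × ($5,233.00 − $3,600.00) = $274.80 + 18.7% × $1,633.00 = $580.17
Workforce Levy: 3.9% × $5,413.00 = $211.11
Retirement Security Contribution: 3.41% × $5,413.00 = $184.58
Total withheld: $580.17 + $211.11 + $184.58 = $975.86
Net pay: $5,413.00 − $975.86 = $4,437.14

$4,437.14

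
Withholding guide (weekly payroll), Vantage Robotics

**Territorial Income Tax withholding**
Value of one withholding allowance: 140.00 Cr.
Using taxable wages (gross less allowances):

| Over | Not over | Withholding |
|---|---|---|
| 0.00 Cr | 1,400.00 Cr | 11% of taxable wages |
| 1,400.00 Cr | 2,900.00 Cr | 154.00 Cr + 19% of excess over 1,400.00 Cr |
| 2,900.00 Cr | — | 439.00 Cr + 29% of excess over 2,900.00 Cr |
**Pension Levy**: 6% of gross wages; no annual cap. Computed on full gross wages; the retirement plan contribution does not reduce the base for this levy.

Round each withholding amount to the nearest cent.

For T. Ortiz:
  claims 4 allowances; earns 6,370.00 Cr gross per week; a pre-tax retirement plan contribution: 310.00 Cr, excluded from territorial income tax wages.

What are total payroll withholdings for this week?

1,575.20 Cr

Territorial Income Tax: taxable = 6,370.00 Cr − 310.00 Cr − 4×140.00 Cr = 5,500.00 Cr
  439.00 Cr + 29% × (5,500.00 Cr − 2,900.00 Cr) = 439.00 Cr + 29% × 2,600.00 Cr = 1,193.00 Cr
Pension Levy: 6% × 6,370.00 Cr = 382.20 Cr
Total: 1,193.00 Cr + 382.20 Cr = 1,575.20 Cr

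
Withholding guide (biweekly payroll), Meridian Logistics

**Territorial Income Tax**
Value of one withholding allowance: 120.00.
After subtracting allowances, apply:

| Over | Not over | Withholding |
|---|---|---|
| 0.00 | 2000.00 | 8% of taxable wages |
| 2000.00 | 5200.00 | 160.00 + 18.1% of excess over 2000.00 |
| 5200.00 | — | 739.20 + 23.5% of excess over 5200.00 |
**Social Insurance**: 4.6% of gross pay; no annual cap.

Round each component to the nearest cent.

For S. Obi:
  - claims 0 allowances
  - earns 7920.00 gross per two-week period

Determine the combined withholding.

1742.72

Territorial Income Tax: taxable = 7920.00
  739.20 + 23.5% × (7920.00 − 5200.00) = 739.20 + 23.5% × 2720.00 = 1378.40
Social Insurance: 4.6% × 7920.00 = 364.32
Total: 1378.40 + 364.32 = 1742.72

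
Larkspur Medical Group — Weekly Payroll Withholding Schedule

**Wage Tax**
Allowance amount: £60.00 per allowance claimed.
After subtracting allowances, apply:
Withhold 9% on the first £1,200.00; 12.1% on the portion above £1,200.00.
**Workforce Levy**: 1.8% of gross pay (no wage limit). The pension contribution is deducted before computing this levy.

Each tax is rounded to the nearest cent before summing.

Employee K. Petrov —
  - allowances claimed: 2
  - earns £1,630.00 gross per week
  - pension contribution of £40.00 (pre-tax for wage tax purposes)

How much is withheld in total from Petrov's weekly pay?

£169.29

Wage Tax: taxable = £1,630.00 − £40.00 − 2×£60.00 = £1,470.00
  £108.00 + 12.1% × (£1,470.00 − £1,200.00) = £108.00 + 12.1% × £270.00 = £140.67
Workforce Levy: 1.8% × £1,590.00 = £28.62
Total: £140.67 + £28.62 = £169.29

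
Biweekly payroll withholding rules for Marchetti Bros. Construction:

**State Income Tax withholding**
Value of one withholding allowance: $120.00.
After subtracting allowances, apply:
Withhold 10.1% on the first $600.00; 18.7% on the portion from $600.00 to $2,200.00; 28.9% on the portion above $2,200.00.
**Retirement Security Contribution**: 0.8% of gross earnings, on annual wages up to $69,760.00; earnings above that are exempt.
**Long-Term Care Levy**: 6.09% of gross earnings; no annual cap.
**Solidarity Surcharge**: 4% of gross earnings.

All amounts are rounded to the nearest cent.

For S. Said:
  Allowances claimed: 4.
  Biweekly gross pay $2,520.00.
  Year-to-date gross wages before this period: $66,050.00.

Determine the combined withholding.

State Income Tax: taxable = $2,520.00 − 4×$120.00 = $2,040.00
  $60.60 + 18.7% × ($2,040.00 − $600.00) = $60.60 + 18.7% × $1,440.00 = $329.88
Retirement Security Contribution: 0.8% × $2,520.00 = $20.16
Long-Term Care Levy: 6.09% × $2,520.00 = $153.47
Solidarity Surcharge: 4% × $2,520.00 = $100.80
Total: $329.88 + $20.16 + $153.47 + $100.80 = $604.31

$604.31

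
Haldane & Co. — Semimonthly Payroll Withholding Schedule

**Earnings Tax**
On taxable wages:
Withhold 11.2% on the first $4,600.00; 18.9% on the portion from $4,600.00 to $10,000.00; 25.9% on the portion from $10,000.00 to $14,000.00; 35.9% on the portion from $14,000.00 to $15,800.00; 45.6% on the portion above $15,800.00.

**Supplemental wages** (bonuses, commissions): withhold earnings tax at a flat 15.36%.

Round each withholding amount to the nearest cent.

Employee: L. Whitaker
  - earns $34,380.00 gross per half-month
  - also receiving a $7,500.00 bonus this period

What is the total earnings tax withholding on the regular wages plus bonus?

Earnings Tax: taxable = $34,380.00
  $3,218.00 + 45.6% × ($34,380.00 − $15,800.00) = $3,218.00 + 45.6% × $18,580.00 = $11,690.48
Supplemental (15.36% flat on bonus): 15.36% × $7,500.00 = $1,152.00
Total earnings tax: $11,690.48 + $1,152.00 = $12,842.48

$12,842.48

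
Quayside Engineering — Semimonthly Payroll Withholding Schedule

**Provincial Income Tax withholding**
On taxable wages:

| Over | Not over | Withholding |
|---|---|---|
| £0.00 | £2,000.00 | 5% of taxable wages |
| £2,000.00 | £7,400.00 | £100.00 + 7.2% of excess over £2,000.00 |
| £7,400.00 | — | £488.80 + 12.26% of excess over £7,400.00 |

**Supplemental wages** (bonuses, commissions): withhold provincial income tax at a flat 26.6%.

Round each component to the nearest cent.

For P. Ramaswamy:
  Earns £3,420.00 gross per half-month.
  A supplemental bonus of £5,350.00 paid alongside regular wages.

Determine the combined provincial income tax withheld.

Provincial Income Tax: taxable = £3,420.00
  £100.00 + 7.2% × (£3,420.00 − £2,000.00) = £100.00 + 7.2% × £1,420.00 = £202.24
Supplemental (26.6% flat on bonus): 26.6% × £5,350.00 = £1,423.10
Total provincial income tax: £202.24 + £1,423.10 = £1,625.34

£1,625.34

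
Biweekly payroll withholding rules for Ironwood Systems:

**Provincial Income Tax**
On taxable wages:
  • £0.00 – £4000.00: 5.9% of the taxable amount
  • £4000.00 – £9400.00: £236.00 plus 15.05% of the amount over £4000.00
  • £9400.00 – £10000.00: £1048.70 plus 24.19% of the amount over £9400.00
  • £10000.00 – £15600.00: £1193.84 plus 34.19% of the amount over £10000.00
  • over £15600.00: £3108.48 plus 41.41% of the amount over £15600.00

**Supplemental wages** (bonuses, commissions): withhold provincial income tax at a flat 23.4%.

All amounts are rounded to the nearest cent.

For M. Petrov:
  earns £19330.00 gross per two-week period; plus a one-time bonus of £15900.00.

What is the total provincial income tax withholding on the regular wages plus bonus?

Provincial Income Tax: taxable = £19330.00
  £3108.48 + 41.41% × (£19330.00 − £15600.00) = £3108.48 + 41.41% × £3730.00 = £4653.07
Supplemental (23.4% flat on bonus): 23.4% × £15900.00 = £3720.60
Total provincial income tax: £4653.07 + £3720.60 = £8373.67

£8373.67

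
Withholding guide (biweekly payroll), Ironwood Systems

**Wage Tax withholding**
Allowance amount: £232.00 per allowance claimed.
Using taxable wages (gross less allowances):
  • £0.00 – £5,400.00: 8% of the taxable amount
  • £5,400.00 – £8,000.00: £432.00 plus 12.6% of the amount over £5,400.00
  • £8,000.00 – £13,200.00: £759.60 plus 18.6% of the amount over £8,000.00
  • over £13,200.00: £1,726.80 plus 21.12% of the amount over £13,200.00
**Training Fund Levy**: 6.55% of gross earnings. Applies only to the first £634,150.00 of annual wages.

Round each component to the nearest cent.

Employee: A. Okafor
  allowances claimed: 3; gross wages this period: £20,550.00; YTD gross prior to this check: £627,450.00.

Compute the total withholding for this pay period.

£3,570.97

Wage Tax: taxable = £20,550.00 − 3×£232.00 = £19,854.00
  £1,726.80 + 21.12% × (£19,854.00 − £13,200.00) = £1,726.80 + 21.12% × £6,654.00 = £3,132.12
Training Fund Levy: cap £634,150.00 − YTD £627,450.00 = £6,700.00 subject; 6.55% × £6,700.00 = £438.85
Total: £3,132.12 + £438.85 = £3,570.97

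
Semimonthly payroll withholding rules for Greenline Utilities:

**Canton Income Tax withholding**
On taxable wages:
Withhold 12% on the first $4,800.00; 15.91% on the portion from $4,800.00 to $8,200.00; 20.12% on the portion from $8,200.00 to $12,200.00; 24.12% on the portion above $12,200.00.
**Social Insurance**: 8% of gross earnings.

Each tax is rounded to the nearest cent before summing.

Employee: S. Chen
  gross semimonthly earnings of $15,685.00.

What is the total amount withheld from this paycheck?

$4,017.12

Canton Income Tax: taxable = $15,685.00
  $1,921.74 + 24.12% × ($15,685.00 − $12,200.00) = $1,921.74 + 24.12% × $3,485.00 = $2,762.32
Social Insurance: 8% × $15,685.00 = $1,254.80
Total: $2,762.32 + $1,254.80 = $4,017.12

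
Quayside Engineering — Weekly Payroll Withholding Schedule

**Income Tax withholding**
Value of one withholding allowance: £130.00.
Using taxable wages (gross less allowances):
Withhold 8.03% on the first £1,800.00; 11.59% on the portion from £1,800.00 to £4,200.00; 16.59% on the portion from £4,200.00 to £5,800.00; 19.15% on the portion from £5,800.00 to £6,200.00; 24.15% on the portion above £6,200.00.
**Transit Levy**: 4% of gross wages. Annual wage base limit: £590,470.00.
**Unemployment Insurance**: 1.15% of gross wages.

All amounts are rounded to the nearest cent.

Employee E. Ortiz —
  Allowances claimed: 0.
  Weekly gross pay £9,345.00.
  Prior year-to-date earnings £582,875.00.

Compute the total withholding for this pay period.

Income Tax: taxable = £9,345.00
  £764.74 + 24.15% × (£9,345.00 − £6,200.00) = £764.74 + 24.15% × £3,145.00 = £1,524.26
Transit Levy: cap £590,470.00 − YTD £582,875.00 = £7,595.00 subject; 4% × £7,595.00 = £303.80
Unemployment Insurance: 1.15% × £9,345.00 = £107.47
Total: £1,524.26 + £303.80 + £107.47 = £1,935.53

£1,935.53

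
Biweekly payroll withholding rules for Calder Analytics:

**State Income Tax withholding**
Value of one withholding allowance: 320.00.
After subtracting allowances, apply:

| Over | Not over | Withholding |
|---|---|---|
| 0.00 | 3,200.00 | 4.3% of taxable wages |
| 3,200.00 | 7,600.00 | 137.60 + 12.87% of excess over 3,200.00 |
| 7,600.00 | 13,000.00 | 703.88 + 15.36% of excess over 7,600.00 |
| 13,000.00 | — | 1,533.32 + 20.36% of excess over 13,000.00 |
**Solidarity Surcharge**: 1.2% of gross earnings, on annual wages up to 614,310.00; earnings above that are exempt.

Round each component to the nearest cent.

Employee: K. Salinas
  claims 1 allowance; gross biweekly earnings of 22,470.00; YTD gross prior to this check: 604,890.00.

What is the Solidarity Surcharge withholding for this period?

Solidarity Surcharge: cap 614,310.00 − YTD 604,890.00 = 9,420.00 subject; 1.2% × 9,420.00 = 113.04

113.04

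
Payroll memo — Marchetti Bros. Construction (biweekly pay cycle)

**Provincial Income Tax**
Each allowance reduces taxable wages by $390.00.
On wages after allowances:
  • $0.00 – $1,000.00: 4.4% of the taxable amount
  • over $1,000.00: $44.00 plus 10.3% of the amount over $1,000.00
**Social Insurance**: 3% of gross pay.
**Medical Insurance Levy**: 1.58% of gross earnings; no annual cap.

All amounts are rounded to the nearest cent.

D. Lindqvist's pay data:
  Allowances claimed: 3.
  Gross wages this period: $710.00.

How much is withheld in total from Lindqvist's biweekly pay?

Provincial Income Tax: taxable = $710.00 − 3×$390.00 = $-460.00
  Taxable ≤ 0 → $0.00
Social Insurance: 3% × $710.00 = $21.30
Medical Insurance Levy: 1.58% × $710.00 = $11.22
Total: $0.00 + $21.30 + $11.22 = $32.52

$32.52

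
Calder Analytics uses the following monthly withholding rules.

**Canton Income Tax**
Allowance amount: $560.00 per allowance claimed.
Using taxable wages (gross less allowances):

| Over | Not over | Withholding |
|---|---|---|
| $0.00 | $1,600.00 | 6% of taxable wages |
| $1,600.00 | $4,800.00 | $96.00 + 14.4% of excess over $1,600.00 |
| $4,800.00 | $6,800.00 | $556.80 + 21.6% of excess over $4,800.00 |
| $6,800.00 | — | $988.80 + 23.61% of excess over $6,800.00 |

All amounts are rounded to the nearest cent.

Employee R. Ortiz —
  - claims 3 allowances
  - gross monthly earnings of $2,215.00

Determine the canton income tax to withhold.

$32.10

Canton Income Tax: taxable = $2,215.00 − 3×$560.00 = $535.00
  6% × $535.00 = $32.10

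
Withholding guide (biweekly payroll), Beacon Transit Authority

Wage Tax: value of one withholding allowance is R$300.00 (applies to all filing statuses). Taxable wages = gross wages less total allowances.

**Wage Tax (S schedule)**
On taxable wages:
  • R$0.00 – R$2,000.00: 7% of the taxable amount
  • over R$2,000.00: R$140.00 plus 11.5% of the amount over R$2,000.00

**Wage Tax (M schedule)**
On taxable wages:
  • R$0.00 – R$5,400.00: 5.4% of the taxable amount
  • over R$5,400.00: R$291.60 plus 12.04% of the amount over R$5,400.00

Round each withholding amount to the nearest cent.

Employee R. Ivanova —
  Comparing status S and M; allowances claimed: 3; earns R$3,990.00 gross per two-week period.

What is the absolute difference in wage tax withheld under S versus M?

Wage Tax (S): taxable = R$3,990.00 − 3×R$300.00 = R$3,090.00
  R$140.00 + 11.5% × (R$3,090.00 − R$2,000.00) = R$140.00 + 11.5% × R$1,090.00 = R$265.35
Wage Tax (M): taxable = R$3,990.00 − 3×R$300.00 = R$3,090.00
  5.4% × R$3,090.00 = R$166.86
Difference: |R$265.35 − R$166.86| = R$98.49 (higher under S)

R$98.49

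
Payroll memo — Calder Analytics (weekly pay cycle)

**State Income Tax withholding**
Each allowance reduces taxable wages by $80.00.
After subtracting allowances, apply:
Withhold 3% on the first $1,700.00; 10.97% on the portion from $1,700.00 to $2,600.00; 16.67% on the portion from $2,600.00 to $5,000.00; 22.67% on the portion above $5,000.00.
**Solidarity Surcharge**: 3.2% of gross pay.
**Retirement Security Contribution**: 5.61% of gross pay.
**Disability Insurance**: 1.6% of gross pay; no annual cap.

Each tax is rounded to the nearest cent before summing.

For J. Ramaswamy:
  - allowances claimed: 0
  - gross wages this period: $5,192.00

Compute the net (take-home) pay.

State Income Tax: taxable = $5,192.00
  $549.81 + 22.67% × ($5,192.00 − $5,000.00) = $549.81 + 22.67% × $192.00 = $593.34
Solidarity Surcharge: 3.2% × $5,192.00 = $166.14
Retirement Security Contribution: 5.61% × $5,192.00 = $291.27
Disability Insurance: 1.6% × $5,192.00 = $83.07
Total withheld: $593.34 + $166.14 + $291.27 + $83.07 = $1,133.82
Net pay: $5,192.00 − $1,133.82 = $4,058.18

$4,058.18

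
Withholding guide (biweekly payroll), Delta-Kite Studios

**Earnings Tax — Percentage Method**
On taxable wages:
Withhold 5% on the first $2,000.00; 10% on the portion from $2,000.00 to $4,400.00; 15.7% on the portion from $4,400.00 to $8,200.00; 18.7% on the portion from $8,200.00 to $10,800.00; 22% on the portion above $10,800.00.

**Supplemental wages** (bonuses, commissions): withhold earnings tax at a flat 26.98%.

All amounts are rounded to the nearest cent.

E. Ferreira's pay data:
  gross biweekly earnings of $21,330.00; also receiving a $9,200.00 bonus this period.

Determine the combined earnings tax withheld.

$6,221.56

Earnings Tax: taxable = $21,330.00
  $1,422.80 + 22% × ($21,330.00 − $10,800.00) = $1,422.80 + 22% × $10,530.00 = $3,739.40
Supplemental (26.98% flat on bonus): 26.98% × $9,200.00 = $2,482.16
Total earnings tax: $3,739.40 + $2,482.16 = $6,221.56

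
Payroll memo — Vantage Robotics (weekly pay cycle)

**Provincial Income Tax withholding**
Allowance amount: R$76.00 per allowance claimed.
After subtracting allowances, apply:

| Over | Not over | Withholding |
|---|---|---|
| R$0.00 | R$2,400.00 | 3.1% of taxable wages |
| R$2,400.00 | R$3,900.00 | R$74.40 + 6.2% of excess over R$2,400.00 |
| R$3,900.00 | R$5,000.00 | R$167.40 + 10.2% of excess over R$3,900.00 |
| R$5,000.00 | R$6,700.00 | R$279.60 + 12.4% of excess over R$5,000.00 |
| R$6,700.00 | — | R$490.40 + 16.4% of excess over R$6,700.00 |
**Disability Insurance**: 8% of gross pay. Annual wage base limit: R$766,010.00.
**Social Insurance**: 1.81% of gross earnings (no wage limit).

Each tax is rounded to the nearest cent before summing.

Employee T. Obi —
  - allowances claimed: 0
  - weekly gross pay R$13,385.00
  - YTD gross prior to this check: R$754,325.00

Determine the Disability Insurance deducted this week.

R$934.80

Disability Insurance: cap R$766,010.00 − YTD R$754,325.00 = R$11,685.00 subject; 8% × R$11,685.00 = R$934.80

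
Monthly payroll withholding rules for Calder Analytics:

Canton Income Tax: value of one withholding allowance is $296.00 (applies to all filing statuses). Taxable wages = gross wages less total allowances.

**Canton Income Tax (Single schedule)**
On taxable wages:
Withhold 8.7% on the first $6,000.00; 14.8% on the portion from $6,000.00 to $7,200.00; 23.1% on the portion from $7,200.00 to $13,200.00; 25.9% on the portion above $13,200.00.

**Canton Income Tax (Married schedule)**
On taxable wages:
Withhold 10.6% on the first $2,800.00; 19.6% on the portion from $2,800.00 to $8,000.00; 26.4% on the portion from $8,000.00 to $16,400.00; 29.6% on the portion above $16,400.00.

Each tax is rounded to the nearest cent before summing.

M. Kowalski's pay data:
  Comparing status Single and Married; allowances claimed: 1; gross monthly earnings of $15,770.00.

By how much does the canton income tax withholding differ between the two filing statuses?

Canton Income Tax (Single): taxable = $15,770.00 − 1×$296.00 = $15,474.00
  $2,085.60 + 25.9% × ($15,474.00 − $13,200.00) = $2,085.60 + 25.9% × $2,274.00 = $2,674.57
Canton Income Tax (Married): taxable = $15,770.00 − 1×$296.00 = $15,474.00
  $1,316.00 + 26.4% × ($15,474.00 − $8,000.00) = $1,316.00 + 26.4% × $7,474.00 = $3,289.14
Difference: |$2,674.57 − $3,289.14| = $614.57 (higher under Married)

$614.57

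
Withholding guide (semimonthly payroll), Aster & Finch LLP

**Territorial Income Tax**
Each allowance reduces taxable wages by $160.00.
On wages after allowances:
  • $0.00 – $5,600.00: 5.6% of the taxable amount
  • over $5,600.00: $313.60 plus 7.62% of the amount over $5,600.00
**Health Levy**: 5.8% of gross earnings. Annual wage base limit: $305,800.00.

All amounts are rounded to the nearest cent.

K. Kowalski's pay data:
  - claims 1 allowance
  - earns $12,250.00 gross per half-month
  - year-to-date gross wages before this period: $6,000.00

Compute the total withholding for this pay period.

Territorial Income Tax: taxable = $12,250.00 − 1×$160.00 = $12,090.00
  $313.60 + 7.62% × ($12,090.00 − $5,600.00) = $313.60 + 7.62% × $6,490.00 = $808.14
Health Levy: 5.8% × $12,250.00 = $710.50
Total: $808.14 + $710.50 = $1,518.64

$1,518.64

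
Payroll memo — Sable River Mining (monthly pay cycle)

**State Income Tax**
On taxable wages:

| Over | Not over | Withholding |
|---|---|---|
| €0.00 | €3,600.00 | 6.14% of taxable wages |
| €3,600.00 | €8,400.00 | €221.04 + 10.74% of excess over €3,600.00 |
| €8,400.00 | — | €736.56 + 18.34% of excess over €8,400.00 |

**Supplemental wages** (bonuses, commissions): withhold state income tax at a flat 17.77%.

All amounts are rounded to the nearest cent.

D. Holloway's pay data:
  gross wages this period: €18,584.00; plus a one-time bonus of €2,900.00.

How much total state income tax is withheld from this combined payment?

State Income Tax: taxable = €18,584.00
  €736.56 + 18.34% × (€18,584.00 − €8,400.00) = €736.56 + 18.34% × €10,184.00 = €2,604.31
Supplemental (17.77% flat on bonus): 17.77% × €2,900.00 = €515.33
Total state income tax: €2,604.31 + €515.33 = €3,119.64

€3,119.64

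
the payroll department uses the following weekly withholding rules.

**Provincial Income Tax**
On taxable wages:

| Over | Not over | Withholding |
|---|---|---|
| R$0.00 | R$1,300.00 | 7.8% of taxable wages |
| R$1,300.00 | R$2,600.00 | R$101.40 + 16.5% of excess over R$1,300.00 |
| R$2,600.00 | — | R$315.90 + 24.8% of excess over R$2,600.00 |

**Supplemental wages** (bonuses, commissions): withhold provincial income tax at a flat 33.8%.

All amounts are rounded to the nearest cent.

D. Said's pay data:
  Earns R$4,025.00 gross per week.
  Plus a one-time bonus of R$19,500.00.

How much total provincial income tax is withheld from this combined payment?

R$7,260.30

Provincial Income Tax: taxable = R$4,025.00
  R$315.90 + 24.8% × (R$4,025.00 − R$2,600.00) = R$315.90 + 24.8% × R$1,425.00 = R$669.30
Supplemental (33.8% flat on bonus): 33.8% × R$19,500.00 = R$6,591.00
Total provincial income tax: R$669.30 + R$6,591.00 = R$7,260.30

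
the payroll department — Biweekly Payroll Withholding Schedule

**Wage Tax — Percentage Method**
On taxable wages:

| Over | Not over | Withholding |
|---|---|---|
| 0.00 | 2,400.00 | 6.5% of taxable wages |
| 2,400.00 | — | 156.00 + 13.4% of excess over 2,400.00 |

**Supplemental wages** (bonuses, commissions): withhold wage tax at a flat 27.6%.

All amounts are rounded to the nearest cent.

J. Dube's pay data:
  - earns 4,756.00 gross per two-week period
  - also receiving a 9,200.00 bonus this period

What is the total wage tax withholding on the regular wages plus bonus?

3,010.90

Wage Tax: taxable = 4,756.00
  156.00 + 13.4% × (4,756.00 − 2,400.00) = 156.00 + 13.4% × 2,356.00 = 471.70
Supplemental (27.6% flat on bonus): 27.6% × 9,200.00 = 2,539.20
Total wage tax: 471.70 + 2,539.20 = 3,010.90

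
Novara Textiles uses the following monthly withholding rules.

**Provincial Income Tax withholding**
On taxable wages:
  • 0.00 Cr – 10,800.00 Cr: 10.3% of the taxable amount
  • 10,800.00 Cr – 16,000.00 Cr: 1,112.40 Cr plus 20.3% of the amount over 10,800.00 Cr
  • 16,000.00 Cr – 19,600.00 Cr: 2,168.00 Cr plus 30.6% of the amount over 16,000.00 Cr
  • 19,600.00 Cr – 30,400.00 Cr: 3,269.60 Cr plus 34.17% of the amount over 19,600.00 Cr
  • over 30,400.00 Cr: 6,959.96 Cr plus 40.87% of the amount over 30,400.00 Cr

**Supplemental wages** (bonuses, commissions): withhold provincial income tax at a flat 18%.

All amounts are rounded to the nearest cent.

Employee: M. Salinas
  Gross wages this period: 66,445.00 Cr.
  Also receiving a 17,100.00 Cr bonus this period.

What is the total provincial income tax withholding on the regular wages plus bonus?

Provincial Income Tax: taxable = 66,445.00 Cr
  6,959.96 Cr + 40.87% × (66,445.00 Cr − 30,400.00 Cr) = 6,959.96 Cr + 40.87% × 36,045.00 Cr = 21,691.55 Cr
Supplemental (18% flat on bonus): 18% × 17,100.00 Cr = 3,078.00 Cr
Total provincial income tax: 21,691.55 Cr + 3,078.00 Cr = 24,769.55 Cr

24,769.55 Cr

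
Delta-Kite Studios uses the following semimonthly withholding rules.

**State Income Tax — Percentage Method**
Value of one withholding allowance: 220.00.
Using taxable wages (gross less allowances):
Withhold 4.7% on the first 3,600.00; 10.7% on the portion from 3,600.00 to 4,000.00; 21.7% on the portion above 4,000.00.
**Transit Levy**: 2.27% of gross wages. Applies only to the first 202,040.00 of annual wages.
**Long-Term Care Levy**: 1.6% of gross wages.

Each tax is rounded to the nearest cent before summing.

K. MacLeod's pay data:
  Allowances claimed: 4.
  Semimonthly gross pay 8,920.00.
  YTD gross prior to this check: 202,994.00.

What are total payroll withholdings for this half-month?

1,231.40

State Income Tax: taxable = 8,920.00 − 4×220.00 = 8,040.00
  212.00 + 21.7% × (8,040.00 − 4,000.00) = 212.00 + 21.7% × 4,040.00 = 1,088.68
Transit Levy: YTD 202,994.00 ≥ cap 202,040.00 → 0.00
Long-Term Care Levy: 1.6% × 8,920.00 = 142.72
Total: 1,088.68 + 0.00 + 142.72 = 1,231.40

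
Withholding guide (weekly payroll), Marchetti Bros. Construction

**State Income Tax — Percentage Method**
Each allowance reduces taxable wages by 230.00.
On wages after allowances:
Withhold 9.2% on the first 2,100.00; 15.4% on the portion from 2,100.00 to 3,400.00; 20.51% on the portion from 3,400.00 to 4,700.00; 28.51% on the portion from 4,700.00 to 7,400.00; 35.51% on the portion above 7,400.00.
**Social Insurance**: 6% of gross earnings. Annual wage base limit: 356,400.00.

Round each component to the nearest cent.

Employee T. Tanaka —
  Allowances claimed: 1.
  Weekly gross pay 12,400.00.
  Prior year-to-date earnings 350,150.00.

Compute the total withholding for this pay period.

3,498.63

State Income Tax: taxable = 12,400.00 − 1×230.00 = 12,170.00
  1,429.80 + 35.51% × (12,170.00 − 7,400.00) = 1,429.80 + 35.51% × 4,770.00 = 3,123.63
Social Insurance: cap 356,400.00 − YTD 350,150.00 = 6,250.00 subject; 6% × 6,250.00 = 375.00
Total: 3,123.63 + 375.00 = 3,498.63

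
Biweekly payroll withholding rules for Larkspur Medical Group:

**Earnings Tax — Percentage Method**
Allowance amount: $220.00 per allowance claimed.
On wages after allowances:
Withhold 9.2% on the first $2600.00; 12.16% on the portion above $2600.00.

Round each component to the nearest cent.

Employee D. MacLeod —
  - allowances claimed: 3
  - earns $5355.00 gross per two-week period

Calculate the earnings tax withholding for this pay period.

Earnings Tax: taxable = $5355.00 − 3×$220.00 = $4695.00
  $239.20 + 12.16% × ($4695.00 − $2600.00) = $239.20 + 12.16% × $2095.00 = $493.95

$493.95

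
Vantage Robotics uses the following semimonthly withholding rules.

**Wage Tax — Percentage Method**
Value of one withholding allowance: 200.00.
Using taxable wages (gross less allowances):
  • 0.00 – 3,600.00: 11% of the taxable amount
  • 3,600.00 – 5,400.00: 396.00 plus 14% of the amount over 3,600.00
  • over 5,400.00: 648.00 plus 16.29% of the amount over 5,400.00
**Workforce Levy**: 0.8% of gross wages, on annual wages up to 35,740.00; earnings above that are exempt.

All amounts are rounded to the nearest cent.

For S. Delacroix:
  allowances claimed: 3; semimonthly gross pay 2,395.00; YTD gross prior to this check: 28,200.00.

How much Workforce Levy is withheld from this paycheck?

19.16

Workforce Levy: 0.8% × 2,395.00 = 19.16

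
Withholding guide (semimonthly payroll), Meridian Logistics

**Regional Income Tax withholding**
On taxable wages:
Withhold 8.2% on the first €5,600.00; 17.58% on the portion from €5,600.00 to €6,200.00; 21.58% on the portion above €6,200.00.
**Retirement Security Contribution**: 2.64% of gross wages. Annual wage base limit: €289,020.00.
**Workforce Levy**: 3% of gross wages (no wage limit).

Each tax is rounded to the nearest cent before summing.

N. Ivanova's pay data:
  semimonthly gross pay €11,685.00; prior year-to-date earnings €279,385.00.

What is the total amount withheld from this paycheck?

Regional Income Tax: taxable = €11,685.00
  €564.68 + 21.58% × (€11,685.00 − €6,200.00) = €564.68 + 21.58% × €5,485.00 = €1,748.34
Retirement Security Contribution: cap €289,020.00 − YTD €279,385.00 = €9,635.00 subject; 2.64% × €9,635.00 = €254.36
Workforce Levy: 3% × €11,685.00 = €350.55
Total: €1,748.34 + €254.36 + €350.55 = €2,353.25

€2,353.25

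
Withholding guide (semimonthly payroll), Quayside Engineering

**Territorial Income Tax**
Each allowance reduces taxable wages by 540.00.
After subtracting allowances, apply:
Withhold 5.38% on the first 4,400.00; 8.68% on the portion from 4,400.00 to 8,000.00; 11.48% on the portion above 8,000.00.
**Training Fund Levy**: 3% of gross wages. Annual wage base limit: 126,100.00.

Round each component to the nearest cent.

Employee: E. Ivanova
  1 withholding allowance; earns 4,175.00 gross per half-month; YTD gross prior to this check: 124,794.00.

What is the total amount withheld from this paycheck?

234.74

Territorial Income Tax: taxable = 4,175.00 − 1×540.00 = 3,635.00
  5.38% × 3,635.00 = 195.56
Training Fund Levy: cap 126,100.00 − YTD 124,794.00 = 1,306.00 subject; 3% × 1,306.00 = 39.18
Total: 195.56 + 39.18 = 234.74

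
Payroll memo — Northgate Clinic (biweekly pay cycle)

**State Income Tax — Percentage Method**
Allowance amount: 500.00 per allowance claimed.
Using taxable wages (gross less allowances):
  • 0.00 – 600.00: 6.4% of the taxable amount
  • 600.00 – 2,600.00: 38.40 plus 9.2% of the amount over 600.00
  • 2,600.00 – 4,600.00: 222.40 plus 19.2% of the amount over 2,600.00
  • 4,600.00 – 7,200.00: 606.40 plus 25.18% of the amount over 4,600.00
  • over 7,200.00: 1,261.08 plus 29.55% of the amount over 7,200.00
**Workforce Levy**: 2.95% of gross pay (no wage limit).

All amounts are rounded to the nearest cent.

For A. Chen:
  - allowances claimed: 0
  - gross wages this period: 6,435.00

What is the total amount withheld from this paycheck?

1,258.28

State Income Tax: taxable = 6,435.00
  606.40 + 25.18% × (6,435.00 − 4,600.00) = 606.40 + 25.18% × 1,835.00 = 1,068.45
Workforce Levy: 2.95% × 6,435.00 = 189.83
Total: 1,068.45 + 189.83 = 1,258.28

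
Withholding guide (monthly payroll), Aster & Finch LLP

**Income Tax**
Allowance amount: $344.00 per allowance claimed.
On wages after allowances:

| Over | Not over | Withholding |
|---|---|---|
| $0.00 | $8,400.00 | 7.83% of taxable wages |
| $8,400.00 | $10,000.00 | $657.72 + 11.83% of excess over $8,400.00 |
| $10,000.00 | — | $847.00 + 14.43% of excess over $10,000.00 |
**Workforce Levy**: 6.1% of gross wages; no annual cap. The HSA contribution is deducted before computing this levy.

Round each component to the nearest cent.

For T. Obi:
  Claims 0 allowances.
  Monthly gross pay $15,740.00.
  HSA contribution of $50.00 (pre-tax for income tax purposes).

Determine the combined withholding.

Income Tax: taxable = $15,740.00 − $50.00 = $15,690.00
  $847.00 + 14.43% × ($15,690.00 − $10,000.00) = $847.00 + 14.43% × $5,690.00 = $1,668.07
Workforce Levy: 6.1% × $15,690.00 = $957.09
Total: $1,668.07 + $957.09 = $2,625.16

$2,625.16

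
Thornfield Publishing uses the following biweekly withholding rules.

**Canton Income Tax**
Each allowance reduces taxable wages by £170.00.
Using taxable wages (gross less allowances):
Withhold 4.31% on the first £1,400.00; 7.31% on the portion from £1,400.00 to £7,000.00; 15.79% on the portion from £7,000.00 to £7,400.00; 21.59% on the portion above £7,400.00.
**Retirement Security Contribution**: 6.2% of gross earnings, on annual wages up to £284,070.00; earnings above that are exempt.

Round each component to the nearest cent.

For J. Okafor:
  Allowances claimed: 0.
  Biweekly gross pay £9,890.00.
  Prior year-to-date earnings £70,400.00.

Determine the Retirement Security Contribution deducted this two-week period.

£613.18

Retirement Security Contribution: 6.2% × £9,890.00 = £613.18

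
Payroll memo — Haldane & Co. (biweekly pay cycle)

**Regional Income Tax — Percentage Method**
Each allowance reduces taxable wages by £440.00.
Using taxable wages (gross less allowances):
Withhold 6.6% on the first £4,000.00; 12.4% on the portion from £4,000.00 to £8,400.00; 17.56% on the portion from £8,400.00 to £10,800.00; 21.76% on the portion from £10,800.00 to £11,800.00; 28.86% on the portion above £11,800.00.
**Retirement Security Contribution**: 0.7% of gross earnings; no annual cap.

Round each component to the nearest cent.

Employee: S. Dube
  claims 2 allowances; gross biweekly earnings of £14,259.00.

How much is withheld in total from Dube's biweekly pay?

Regional Income Tax: taxable = £14,259.00 − 2×£440.00 = £13,379.00
  £1,448.64 + 28.86% × (£13,379.00 − £11,800.00) = £1,448.64 + 28.86% × £1,579.00 = £1,904.34
Retirement Security Contribution: 0.7% × £14,259.00 = £99.81
Total: £1,904.34 + £99.81 = £2,004.15

£2,004.15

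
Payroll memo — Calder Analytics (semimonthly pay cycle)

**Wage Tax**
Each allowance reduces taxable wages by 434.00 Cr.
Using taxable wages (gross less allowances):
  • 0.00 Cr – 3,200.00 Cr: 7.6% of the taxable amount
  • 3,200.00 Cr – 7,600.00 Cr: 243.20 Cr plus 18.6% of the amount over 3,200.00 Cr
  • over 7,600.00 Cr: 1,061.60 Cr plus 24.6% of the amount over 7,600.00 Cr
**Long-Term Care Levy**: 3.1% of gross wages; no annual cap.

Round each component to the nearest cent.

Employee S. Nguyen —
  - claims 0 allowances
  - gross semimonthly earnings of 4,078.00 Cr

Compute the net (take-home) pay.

3,545.07 Cr

Wage Tax: taxable = 4,078.00 Cr
  243.20 Cr + 18.6% × (4,078.00 Cr − 3,200.00 Cr) = 243.20 Cr + 18.6% × 878.00 Cr = 406.51 Cr
Long-Term Care Levy: 3.1% × 4,078.00 Cr = 126.42 Cr
Total withheld: 406.51 Cr + 126.42 Cr = 532.93 Cr
Net pay: 4,078.00 Cr − 532.93 Cr = 3,545.07 Cr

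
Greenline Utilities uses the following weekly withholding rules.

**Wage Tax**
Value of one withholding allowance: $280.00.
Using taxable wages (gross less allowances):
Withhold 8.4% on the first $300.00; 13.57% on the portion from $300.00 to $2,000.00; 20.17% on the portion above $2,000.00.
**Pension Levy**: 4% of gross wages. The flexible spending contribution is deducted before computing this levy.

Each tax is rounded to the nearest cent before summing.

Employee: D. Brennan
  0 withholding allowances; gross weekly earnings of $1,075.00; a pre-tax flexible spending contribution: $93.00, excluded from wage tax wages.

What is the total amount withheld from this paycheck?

Wage Tax: taxable = $1,075.00 − $93.00 = $982.00
  $25.20 + 13.57% × ($982.00 − $300.00) = $25.20 + 13.57% × $682.00 = $117.75
Pension Levy: 4% × $982.00 = $39.28
Total: $117.75 + $39.28 = $157.03

$157.03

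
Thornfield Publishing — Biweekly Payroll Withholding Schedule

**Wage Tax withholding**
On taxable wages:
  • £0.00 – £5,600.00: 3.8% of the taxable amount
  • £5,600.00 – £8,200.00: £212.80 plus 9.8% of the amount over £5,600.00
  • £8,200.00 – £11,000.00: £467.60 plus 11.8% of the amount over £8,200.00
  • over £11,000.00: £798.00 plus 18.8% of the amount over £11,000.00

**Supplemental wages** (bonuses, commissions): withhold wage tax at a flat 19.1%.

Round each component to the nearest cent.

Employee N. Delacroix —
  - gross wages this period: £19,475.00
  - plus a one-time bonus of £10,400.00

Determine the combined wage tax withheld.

Wage Tax: taxable = £19,475.00
  £798.00 + 18.8% × (£19,475.00 − £11,000.00) = £798.00 + 18.8% × £8,475.00 = £2,391.30
Supplemental (19.1% flat on bonus): 19.1% × £10,400.00 = £1,986.40
Total wage tax: £2,391.30 + £1,986.40 = £4,377.70

£4,377.70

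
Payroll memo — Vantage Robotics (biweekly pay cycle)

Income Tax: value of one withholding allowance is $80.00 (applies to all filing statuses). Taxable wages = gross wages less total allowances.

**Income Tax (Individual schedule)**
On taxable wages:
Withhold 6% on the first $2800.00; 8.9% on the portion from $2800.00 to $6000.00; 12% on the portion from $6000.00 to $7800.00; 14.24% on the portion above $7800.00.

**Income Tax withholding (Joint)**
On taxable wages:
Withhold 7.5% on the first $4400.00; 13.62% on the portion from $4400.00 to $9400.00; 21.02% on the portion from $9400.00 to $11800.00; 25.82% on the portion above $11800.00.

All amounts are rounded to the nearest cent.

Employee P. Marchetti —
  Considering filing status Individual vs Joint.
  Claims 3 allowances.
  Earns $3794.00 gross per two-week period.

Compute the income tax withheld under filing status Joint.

$266.55

Income Tax (Joint): taxable = $3794.00 − 3×$80.00 = $3554.00
  7.5% × $3554.00 = $266.55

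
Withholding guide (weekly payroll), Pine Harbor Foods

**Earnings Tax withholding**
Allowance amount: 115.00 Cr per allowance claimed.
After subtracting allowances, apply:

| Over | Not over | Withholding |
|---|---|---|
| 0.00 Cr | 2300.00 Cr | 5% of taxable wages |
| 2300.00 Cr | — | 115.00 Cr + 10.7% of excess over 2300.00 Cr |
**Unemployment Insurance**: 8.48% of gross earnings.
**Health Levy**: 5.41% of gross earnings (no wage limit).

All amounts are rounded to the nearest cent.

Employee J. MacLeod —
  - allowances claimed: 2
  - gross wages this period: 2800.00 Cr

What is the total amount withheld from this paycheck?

532.81 Cr

Earnings Tax: taxable = 2800.00 Cr − 2×115.00 Cr = 2570.00 Cr
  115.00 Cr + 10.7% × (2570.00 Cr − 2300.00 Cr) = 115.00 Cr + 10.7% × 270.00 Cr = 143.89 Cr
Unemployment Insurance: 8.48% × 2800.00 Cr = 237.44 Cr
Health Levy: 5.41% × 2800.00 Cr = 151.48 Cr
Total: 143.89 Cr + 237.44 Cr + 151.48 Cr = 532.81 Cr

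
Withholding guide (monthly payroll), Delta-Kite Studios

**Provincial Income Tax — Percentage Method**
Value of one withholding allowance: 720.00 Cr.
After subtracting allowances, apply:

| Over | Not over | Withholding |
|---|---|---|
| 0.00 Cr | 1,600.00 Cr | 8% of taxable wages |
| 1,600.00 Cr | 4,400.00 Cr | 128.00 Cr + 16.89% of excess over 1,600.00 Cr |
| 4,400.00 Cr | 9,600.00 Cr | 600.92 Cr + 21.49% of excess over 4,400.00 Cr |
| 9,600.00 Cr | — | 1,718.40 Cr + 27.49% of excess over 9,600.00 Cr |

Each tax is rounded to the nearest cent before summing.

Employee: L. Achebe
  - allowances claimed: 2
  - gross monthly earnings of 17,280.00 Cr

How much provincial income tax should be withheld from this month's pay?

Provincial Income Tax: taxable = 17,280.00 Cr − 2×720.00 Cr = 15,840.00 Cr
  1,718.40 Cr + 27.49% × (15,840.00 Cr − 9,600.00 Cr) = 1,718.40 Cr + 27.49% × 6,240.00 Cr = 3,433.78 Cr

3,433.78 Cr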